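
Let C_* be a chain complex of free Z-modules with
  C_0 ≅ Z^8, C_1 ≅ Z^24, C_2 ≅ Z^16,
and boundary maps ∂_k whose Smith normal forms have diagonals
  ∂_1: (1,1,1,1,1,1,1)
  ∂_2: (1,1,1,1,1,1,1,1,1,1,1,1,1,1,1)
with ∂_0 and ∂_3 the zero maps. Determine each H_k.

H_0: b_0 = 8 − 0 − 7 = 1; torsion from ∂_1 factors > 1: none. So H_0 = Z.
H_1: b_1 = 24 − 7 − 15 = 2; torsion from ∂_2 factors > 1: none. So H_1 = Z^2.
H_2: b_2 = 16 − 15 − 0 = 1; torsion from ∂_3 factors > 1: none. So H_2 = Z.

H_0 = Z,  H_1 = Z^2,  H_2 = Z.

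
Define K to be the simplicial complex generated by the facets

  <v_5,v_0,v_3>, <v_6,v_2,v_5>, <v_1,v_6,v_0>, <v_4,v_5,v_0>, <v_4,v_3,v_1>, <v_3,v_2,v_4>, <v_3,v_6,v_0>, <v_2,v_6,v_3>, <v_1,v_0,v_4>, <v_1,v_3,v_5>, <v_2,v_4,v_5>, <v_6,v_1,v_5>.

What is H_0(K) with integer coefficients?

H_0 ≅ Z.

We work with the vertex ordering v_0 < v_1 < v_2 < v_3 < v_4 < v_5 < v_6. The simplices of K, each written with vertices in increasing order, are:

  0-simplices (7): [v_0], [v_1], [v_2], [v_3], [v_4], [v_5], [v_6]
  1-simplices (18): (18 of them)
  2-simplices (12): (12 of them)

giving chain groups C_0 ≅ Z^7, C_1 ≅ Z^18, C_2 ≅ Z^12.

Boundary ∂_1: C_1 → C_0 sends each edge [p,q] (with p < q) to q − p. For instance
  ∂[v_3,v_6] = [v_6] − [v_3].
As a 7×18 matrix over Z this has rank 6, with invariant factors (1,1,1,1,1,1).

The boundary map ∂_2: C_2 → C_1 sends each 2-simplex [p,q,r] to [q,r] − [p,r] + [p,q]. For instance
  ∂[v_0,v_1,v_6] = [v_1,v_6] − [v_0,v_6] + [v_0,v_1],
  ∂[v_0,v_1,v_4] = [v_1,v_4] − [v_0,v_4] + [v_0,v_1].
The 18×12 boundary matrix has rank 12 and Smith normal form diag(1,1,1,1,1,1,1,1,1,1,1,2).

Now H_k = ker ∂_k / im ∂_{k+1}, so:

  H_0: rank C_0 − rank ∂_1 = 7 − 6 = 1, and the invariant factors of ∂_1 are all 1, so H_0 = Z.

(K is a triangulation of the real projective plane RP^2.)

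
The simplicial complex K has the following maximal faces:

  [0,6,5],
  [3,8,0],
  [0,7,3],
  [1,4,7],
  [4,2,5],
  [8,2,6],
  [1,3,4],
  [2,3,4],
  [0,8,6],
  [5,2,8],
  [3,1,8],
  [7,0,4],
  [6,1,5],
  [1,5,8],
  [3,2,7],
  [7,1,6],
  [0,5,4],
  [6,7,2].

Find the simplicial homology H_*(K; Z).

Order the vertices as 0 < 1 < 2 < 3 < 4 < 5 < 6 < 7 < 8. Listing each simplex with vertices in this order, K has dimension 2 with simplices:

  0-simplices (9): [0], [1], [2], [3], [4], [5], [6], [7], [8]
  1-simplices (27): (27 of them)
  2-simplices (18): [0,3,7], [0,3,8], [0,4,5], [0,4,7], [0,5,6], [0,6,8], [1,3,4], [1,3,8], [1,4,7], [1,5,6], [1,5,8], [1,6,7], [2,3,4], [2,3,7], [2,4,5], [2,5,8], [2,6,7], [2,6,8]

giving chain groups C_0 ≅ Z^9, C_1 ≅ Z^27, C_2 ≅ Z^18.

∂_1: C_1 → C_0 sends each edge [p,q] (with p < q) to q − p.
The resulting 9×27 matrix has rank 8, and its Smith normal form has invariant factors (1,1,1,1,1,1,1,1).

∂_2: C_2 → C_1 sends each 2-simplex [p,q,r] to [q,r] − [p,r] + [p,q]. For instance
  ∂[2,3,4] = [3,4] − [2,4] + [2,3],
  ∂[2,3,7] = [3,7] − [2,7] + [2,3].
This gives a 27×18 integer matrix of rank 18; reducing to Smith normal form yields diagonal entries (1,1,1,1,1,1,1,1,1,1,1,1,1,1,1,1,1,2).

Reading off H_k = ker ∂_k / im ∂_{k+1}:

  H_0: rank C_0 − rank ∂_1 = 9 − 8 = 1, and the invariant factors of ∂_1 are all 1, so H_0 = Z.
  H_1: rank ker ∂_1 − rank ∂_2 = (27 − 8) − 18 = 1, and ∂_2 has invariant factor 2 > 1, so H_1 = Z ⊕ Z/2.
  H_2: rank ker ∂_2 − rank ∂_3 = (18 − 18) − 0 = 0, and there is no ∂_3, so H_2 = 0.

As a check, the Euler characteristic is 9 − 27 + 18 = 0, which agrees with 1 − 1 + 0 = 0.

H_0 = Z,  H_1 = Z ⊕ Z/2,  H_2 = 0.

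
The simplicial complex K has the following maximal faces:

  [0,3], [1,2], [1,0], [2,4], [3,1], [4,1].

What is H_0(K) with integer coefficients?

Order the vertices as 0 < 1 < 2 < 3 < 4. Listing each simplex with vertices in this order, K has dimension 1 with simplices:

  0-simplices (5): [0], [1], [2], [3], [4]
  1-simplices (6): [0,1], [0,3], [1,2], [1,3], [1,4], [2,4]

Hence C_0 ≅ Z^5, C_1 ≅ Z^6.

Boundary ∂_1: C_1 → C_0 maps an edge to its endpoints' difference, ∂[p,q] = q − p. For instance
  ∂[0,3] = [3] − [0].
The 5×6 boundary matrix has rank 4 and Smith normal form diag(1,1,1,1).

Reading off H_k = ker ∂_k / im ∂_{k+1}:

  H_0: rank C_0 − rank ∂_1 = 5 − 4 = 1, and the invariant factors of ∂_1 are all 1, so H_0 ≅ Z.

H_0 ≅ Z.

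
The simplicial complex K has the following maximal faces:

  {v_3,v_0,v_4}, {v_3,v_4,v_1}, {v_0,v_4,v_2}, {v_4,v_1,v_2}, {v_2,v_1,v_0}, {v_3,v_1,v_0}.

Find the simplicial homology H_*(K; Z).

H_0 = Z,  H_1 = 0,  H_2 = Z.

Take the total order v_0 < v_1 < v_2 < v_3 < v_4 on the vertex set. Then K (dimension 2) consists of the simplices:

  0-simplices (5): [v_0], [v_1], [v_2], [v_3], [v_4]
  1-simplices (9): [v_0,v_1], [v_0,v_2], [v_0,v_3], [v_0,v_4], [v_1,v_2], [v_1,v_3], [v_1,v_4], [v_2,v_4], [v_3,v_4]
  2-simplices (6): [v_0,v_1,v_2], [v_0,v_1,v_3], [v_0,v_2,v_4], [v_0,v_3,v_4], [v_1,v_2,v_4], [v_1,v_3,v_4]

Hence C_0 ≅ Z^5, C_1 ≅ Z^9, C_2 ≅ Z^6.

Boundary ∂_1: C_1 → C_0 maps an edge to its endpoints' difference, ∂[p,q] = q − p.
As a 5×9 matrix over Z this has rank 4, with invariant factors (1,1,1,1).

∂_2: C_2 → C_1 maps a triangle to the signed sum of its edges. For instance
  ∂[v_1,v_3,v_4] = [v_3,v_4] − [v_1,v_4] + [v_1,v_3],
  ∂[v_0,v_2,v_4] = [v_2,v_4] − [v_0,v_4] + [v_0,v_2].
The 9×6 boundary matrix has rank 5 and Smith normal form diag(1,1,1,1,1).

Computing H_k = (kernel of ∂_k) / (image of ∂_{k+1}):

  H_0: rank C_0 − rank ∂_1 = 5 − 4 = 1, and the invariant factors of ∂_1 are all 1, so H_0 = Z.
  H_1: rank ker ∂_1 − rank ∂_2 = (9 − 4) − 5 = 0, and the invariant factors of ∂_2 are all 1, so H_1 = 0.
  H_2: rank ker ∂_2 − rank ∂_3 = (6 − 5) − 0 = 1, and there is no ∂_3, so H_2 = Z.

(K is a triangulation of the 2-sphere S^2.)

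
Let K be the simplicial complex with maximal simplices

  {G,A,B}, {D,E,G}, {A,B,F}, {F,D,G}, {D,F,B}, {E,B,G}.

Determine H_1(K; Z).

Fix the vertex order A < B < D < E < F < G and write every simplex with vertices in increasing order. Then dim K = 2 and the simplices of K are:

  0-simplices (6): A, B, D, E, F, G
  1-simplices (12): AB, AF, AG, BD, BE, BF, BG, DE, DF, DG, EG, FG
  2-simplices (6): ABF, ABG, BDF, BEG, DEG, DFG

Hence C_0 ≅ Z^6, C_1 ≅ Z^12, C_2 ≅ Z^6.

∂_1: C_1 → C_0 maps an edge to its endpoints' difference, ∂[p,q] = q − p.
As a 6×12 matrix over Z this has rank 5, with invariant factors (1,1,1,1,1).

Boundary ∂_2: C_2 → C_1 acts by ∂[p,q,r] = [q,r] − [p,r] + [p,q]. For instance
  ∂BEG = EG − BG + BE,
  ∂BDF = DF − BF + BD.
The 12×6 boundary matrix has rank 6 and Smith normal form diag(1,1,1,1,1,1).

Computing H_k = (kernel of ∂_k) / (image of ∂_{k+1}):

  H_1: rank ker ∂_1 − rank ∂_2 = (12 − 5) − 6 = 1, and the invariant factors of ∂_2 are all 1, so H_1 ≅ Z.

(K is a triangulation of the cylinder S^1 x I.)

H_1 ≅ Z.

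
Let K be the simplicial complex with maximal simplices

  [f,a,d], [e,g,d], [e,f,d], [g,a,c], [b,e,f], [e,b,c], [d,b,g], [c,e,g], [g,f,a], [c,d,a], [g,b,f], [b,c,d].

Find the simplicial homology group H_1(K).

Order the vertices as a < b < c < d < e < f < g. Listing each simplex with vertices in this order, K has dimension 2 with simplices:

  0-simplices (7): a, b, c, d, e, f, g
  1-simplices (18): ac, ad, af, ag, bc, bd, be, bf, bg, cd, ce, cg, de, df, dg, ef, eg, fg
  2-simplices (12): acd, acg, adf, afg, bcd, bce, bdg, bef, bfg, ceg, def, deg

Hence C_0 ≅ Z^7, C_1 ≅ Z^18, C_2 ≅ Z^12.

Boundary ∂_1: C_1 → C_0 maps an edge to its endpoints' difference, ∂[p,q] = q − p.
This gives a 7×18 integer matrix of rank 6; reducing to Smith normal form yields diagonal entries (1,1,1,1,1,1).

Boundary ∂_2: C_2 → C_1 sends each 2-simplex [p,q,r] to [q,r] − [p,r] + [p,q]. For instance
  ∂ceg = eg − cg + ce,
  ∂def = ef − df + de.
As a 18×12 matrix over Z this has rank 12, with invariant factors (1,1,1,1,1,1,1,1,1,1,1,2).

Computing H_k = (kernel of ∂_k) / (image of ∂_{k+1}):

  H_1: rank ker ∂_1 − rank ∂_2 = (18 − 6) − 12 = 0, and ∂_2 has invariant factor 2 > 1, so H_1 ≅ Z/2.

H_1 ≅ Z/2.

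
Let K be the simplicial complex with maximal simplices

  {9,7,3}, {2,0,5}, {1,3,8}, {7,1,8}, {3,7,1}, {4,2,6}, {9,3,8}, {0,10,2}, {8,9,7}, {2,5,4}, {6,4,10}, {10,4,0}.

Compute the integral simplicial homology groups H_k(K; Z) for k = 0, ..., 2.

H_0 = Z^2,  H_1 = Z,  H_2 = Z.

Fix the vertex order 0 < 1 < 2 < 3 < 4 < 5 < 6 < 7 < 8 < 9 < 10 and write every simplex with vertices in increasing order. Then dim K = 2 and the simplices of K are:

  0-simplices (11): [0], [1], [2], [3], [4], [5], [6], [7], [8], [9], [10]
  1-simplices (21): [0,2], [0,4], [0,5], [0,10], [1,3], [1,7], [1,8], [2,4], [2,5], [2,6], [2,10], [3,7], [3,8], [3,9], [4,5], [4,6], [4,10], [6,10], [7,8], [7,9], [8,9]
  2-simplices (12): [0,2,5], [0,2,10], [0,4,10], [1,3,7], [1,3,8], [1,7,8], [2,4,5], [2,4,6], [3,7,9], [3,8,9], [4,6,10], [7,8,9]

giving chain groups C_0 ≅ Z^11, C_1 ≅ Z^21, C_2 ≅ Z^12.

The boundary map ∂_1: C_1 → C_0 maps an edge to its endpoints' difference, ∂[p,q] = q − p. For instance
  ∂[1,7] = [7] − [1].
As a 11×21 matrix over Z this has rank 9, with invariant factors (1,1,1,1,1,1,1,1,1).

The boundary map ∂_2: C_2 → C_1 maps a triangle to the signed sum of its edges. For instance
  ∂[3,7,9] = [7,9] − [3,9] + [3,7],
  ∂[1,3,7] = [3,7] − [1,7] + [1,3].
The resulting 21×12 matrix has rank 11, and its Smith normal form has invariant factors (1,1,1,1,1,1,1,1,1,1,1).

Now H_k = ker ∂_k / im ∂_{k+1}, so:

  H_0: rank C_0 − rank ∂_1 = 11 − 9 = 2, and the invariant factors of ∂_1 are all 1, so H_0 = Z^2.
  H_1: rank ker ∂_1 − rank ∂_2 = (21 − 9) − 11 = 1, and the invariant factors of ∂_2 are all 1, so H_1 = Z.
  H_2: rank ker ∂_2 − rank ∂_3 = (12 − 11) − 0 = 1, and there is no ∂_3, so H_2 = Z.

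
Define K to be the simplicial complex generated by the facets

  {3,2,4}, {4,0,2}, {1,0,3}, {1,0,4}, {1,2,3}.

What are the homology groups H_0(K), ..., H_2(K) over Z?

H_0 = Z,  H_1 = Z,  H_2 = 0.

Order the vertices as 0 < 1 < 2 < 3 < 4. Listing each simplex with vertices in this order, K has dimension 2 with simplices:

  0-simplices (5): [0], [1], [2], [3], [4]
  1-simplices (10): [0,1], [0,2], [0,3], [0,4], [1,2], [1,3], [1,4], [2,3], [2,4], [3,4]
  2-simplices (5): [0,1,3], [0,1,4], [0,2,4], [1,2,3], [2,3,4]

so the chain groups are C_0 ≅ Z^5, C_1 ≅ Z^10, C_2 ≅ Z^5.

Boundary ∂_1: C_1 → C_0 sends each edge [p,q] (with p < q) to q − p.
The 5×10 boundary matrix has rank 4 and Smith normal form diag(1,1,1,1).

The boundary map ∂_2: C_2 → C_1 maps a triangle to the signed sum of its edges. For instance
  ∂[1,2,3] = [2,3] − [1,3] + [1,2],
  ∂[0,2,4] = [2,4] − [0,4] + [0,2].
As a 10×5 matrix over Z this has rank 5, with invariant factors (1,1,1,1,1).

Reading off H_k = ker ∂_k / im ∂_{k+1}:

  H_0: rank C_0 − rank ∂_1 = 5 − 4 = 1, and the invariant factors of ∂_1 are all 1, so H_0 ≅ Z.
  H_1: rank ker ∂_1 − rank ∂_2 = (10 − 4) − 5 = 1, and the invariant factors of ∂_2 are all 1, so H_1 ≅ Z.
  H_2: rank ker ∂_2 − rank ∂_3 = (5 − 5) − 0 = 0, and there is no ∂_3, so H_2 ≅ 0.

(K is a triangulation of the Möbius band.)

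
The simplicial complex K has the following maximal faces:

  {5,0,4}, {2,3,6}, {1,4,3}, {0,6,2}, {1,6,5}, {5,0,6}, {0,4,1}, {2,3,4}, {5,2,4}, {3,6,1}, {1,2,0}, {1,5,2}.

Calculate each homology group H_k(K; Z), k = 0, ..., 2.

H_0 ≅ Z,  H_1 ≅ Z/2Z,  H_2 = 0.

K has 7 vertices, 18 edges, 12 triangles.
rank ∂_0 = 0, rank ∂_1 = 6 ⇒ b_0 = 7 − 0 − 6 = 1; all invariant factors of ∂_1 are 1 so no torsion. So H_0 ≅ Z.
rank ∂_1 = 6, rank ∂_2 = 12 ⇒ b_1 = 18 − 6 − 12 = 0; ∂_2 has invariant factor(s) [2] giving torsion. So H_1 ≅ Z/2Z.
rank ∂_2 = 12, rank ∂_3 = 0 ⇒ b_2 = 12 − 12 − 0 = 0. So H_2 ≅ 0.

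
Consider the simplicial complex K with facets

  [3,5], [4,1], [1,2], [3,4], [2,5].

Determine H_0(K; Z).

Take the total order 1 < 2 < 3 < 4 < 5 on the vertex set. Then K (dimension 1) consists of the simplices:

  0-simplices (5): [1], [2], [3], [4], [5]
  1-simplices (5): [1,2], [1,4], [2,5], [3,4], [3,5]

so the chain groups are C_0 ≅ Z^5, C_1 ≅ Z^5.

∂_1: C_1 → C_0 is given by ∂[p,q] = [q] − [p].
The 5×5 boundary matrix has rank 4 and Smith normal form diag(1,1,1,1).

From H_k ≅ ker(∂_k) / im(∂_{k+1}) we obtain:

  H_0: rank C_0 − rank ∂_1 = 5 − 4 = 1, and the invariant factors of ∂_1 are all 1, so H_0 = Z.

H_0 ≅ Z.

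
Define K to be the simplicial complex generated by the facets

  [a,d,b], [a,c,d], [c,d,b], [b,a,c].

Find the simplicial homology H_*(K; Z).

H_0 ≅ Z,  H_1 = 0,  H_2 ≅ Z.

We work with the vertex ordering a < b < c < d. The simplices of K, each written with vertices in increasing order, are:

  0-simplices (4): a, b, c, d
  1-simplices (6): ab, ac, ad, bc, bd, cd
  2-simplices (4): abc, abd, acd, bcd

so the chain groups are C_0 ≅ Z^4, C_1 ≅ Z^6, C_2 ≅ Z^4.

∂_1: C_1 → C_0 maps an edge to its endpoints' difference, ∂[p,q] = q − p. For instance
  ∂ad = d − a.
The 4×6 boundary matrix has rank 3 and Smith normal form diag(1,1,1).

The boundary map ∂_2: C_2 → C_1 maps a triangle to the signed sum of its edges. For instance
  ∂abc = bc − ac + ab,
  ∂acd = cd − ad + ac.
As a 6×4 matrix over Z this has rank 3, with invariant factors (1,1,1).

Computing H_k = (kernel of ∂_k) / (image of ∂_{k+1}):

  H_0: rank C_0 − rank ∂_1 = 4 − 3 = 1, and the invariant factors of ∂_1 are all 1, so H_0 = Z.
  H_1: rank ker ∂_1 − rank ∂_2 = (6 − 3) − 3 = 0, and the invariant factors of ∂_2 are all 1, so H_1 = 0.
  H_2: rank ker ∂_2 − rank ∂_3 = (4 − 3) − 0 = 1, and there is no ∂_3, so H_2 = Z.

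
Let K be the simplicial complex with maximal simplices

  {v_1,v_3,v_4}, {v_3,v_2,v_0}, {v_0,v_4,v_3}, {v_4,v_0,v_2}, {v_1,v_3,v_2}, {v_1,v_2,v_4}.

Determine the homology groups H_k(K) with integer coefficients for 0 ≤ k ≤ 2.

H_0 = Z,  H_1 = 0,  H_2 = Z.

We work with the vertex ordering v_0 < v_1 < v_2 < v_3 < v_4. The simplices of K, each written with vertices in increasing order, are:

  0-simplices (5): [v_0], [v_1], [v_2], [v_3], [v_4]
  1-simplices (9): [v_0,v_2], [v_0,v_3], [v_0,v_4], [v_1,v_2], [v_1,v_3], [v_1,v_4], [v_2,v_3], [v_2,v_4], [v_3,v_4]
  2-simplices (6): [v_0,v_2,v_3], [v_0,v_2,v_4], [v_0,v_3,v_4], [v_1,v_2,v_3], [v_1,v_2,v_4], [v_1,v_3,v_4]

so the chain groups are C_0 ≅ Z^5, C_1 ≅ Z^9, C_2 ≅ Z^6.

Boundary ∂_1: C_1 → C_0 sends each edge [p,q] (with p < q) to q − p. For instance
  ∂[v_1,v_3] = [v_3] − [v_1].
The resulting 5×9 matrix has rank 4, and its Smith normal form has invariant factors (1,1,1,1).

∂_2: C_2 → C_1 sends each 2-simplex [p,q,r] to [q,r] − [p,r] + [p,q]. For instance
  ∂[v_1,v_2,v_4] = [v_2,v_4] − [v_1,v_4] + [v_1,v_2],
  ∂[v_1,v_3,v_4] = [v_3,v_4] − [v_1,v_4] + [v_1,v_3].
The 9×6 boundary matrix has rank 5 and Smith normal form diag(1,1,1,1,1).

Now H_k = ker ∂_k / im ∂_{k+1}, so:

  H_0: rank C_0 − rank ∂_1 = 5 − 4 = 1, and the invariant factors of ∂_1 are all 1, so H_0 = Z.
  H_1: rank ker ∂_1 − rank ∂_2 = (9 − 4) − 5 = 0, and the invariant factors of ∂_2 are all 1, so H_1 = 0.
  H_2: rank ker ∂_2 − rank ∂_3 = (6 − 5) − 0 = 1, and there is no ∂_3, so H_2 = Z.

As a check, the Euler characteristic is 5 − 9 + 6 = 2, which agrees with 1 − 0 + 1 = 2.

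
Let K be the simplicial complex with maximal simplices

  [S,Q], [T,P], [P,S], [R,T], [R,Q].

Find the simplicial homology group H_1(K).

H_1 ≅ Z.

We work with the vertex ordering P < Q < R < S < T. The simplices of K, each written with vertices in increasing order, are:

  0-simplices (5): P, Q, R, S, T
  1-simplices (5): PS, PT, QR, QS, RT

so the chain groups are C_0 ≅ Z^5, C_1 ≅ Z^5.

The boundary map ∂_1: C_1 → C_0 is given by ∂[p,q] = [q] − [p].
The 5×5 boundary matrix has rank 4 and Smith normal form diag(1,1,1,1).

Now H_k = ker ∂_k / im ∂_{k+1}, so:

  H_1: rank ker ∂_1 − rank ∂_2 = (5 − 4) − 0 = 1, and there is no ∂_2, so H_1 = Z.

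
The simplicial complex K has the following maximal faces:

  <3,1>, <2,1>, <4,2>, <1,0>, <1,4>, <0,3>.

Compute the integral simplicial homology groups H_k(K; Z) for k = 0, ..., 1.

K has 5 vertices, 6 edges.
rank ∂_0 = 0, rank ∂_1 = 4 ⇒ b_0 = 5 − 0 − 4 = 1; all invariant factors of ∂_1 are 1 so no torsion. So H_0 = Z.
rank ∂_1 = 4, rank ∂_2 = 0 ⇒ b_1 = 6 − 4 − 0 = 2. So H_1 = Z^2.

H_0 ≅ Z,  H_1 ≅ Z^2.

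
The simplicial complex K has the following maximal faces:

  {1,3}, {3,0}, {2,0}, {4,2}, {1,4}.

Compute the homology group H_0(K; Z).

H_0 ≅ Z.

Order the vertices as 0 < 1 < 2 < 3 < 4. Listing each simplex with vertices in this order, K has dimension 1 with simplices:

  0-simplices (5): [0], [1], [2], [3], [4]
  1-simplices (5): [0,2], [0,3], [1,3], [1,4], [2,4]

Hence C_0 ≅ Z^5, C_1 ≅ Z^5.

Boundary ∂_1: C_1 → C_0 sends each edge [p,q] (with p < q) to q − p.
As a 5×5 matrix over Z this has rank 4, with invariant factors (1,1,1,1).

Reading off H_k = ker ∂_k / im ∂_{k+1}:

  H_0: rank C_0 − rank ∂_1 = 5 − 4 = 1, and the invariant factors of ∂_1 are all 1, so H_0 = Z.

(K is a triangulation of the circle S^1.)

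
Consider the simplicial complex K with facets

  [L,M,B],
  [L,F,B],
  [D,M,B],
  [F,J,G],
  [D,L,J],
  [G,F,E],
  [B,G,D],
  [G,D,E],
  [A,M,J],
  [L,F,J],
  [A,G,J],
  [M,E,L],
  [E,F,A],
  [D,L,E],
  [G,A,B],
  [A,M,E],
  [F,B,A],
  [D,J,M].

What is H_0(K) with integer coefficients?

K has 9 vertices, 27 edges, 18 triangles.
rank ∂_0 = 0, rank ∂_1 = 8 ⇒ b_0 = 9 − 0 − 8 = 1; all invariant factors of ∂_1 are 1 so no torsion. So H_0 = Z.

H_0 ≅ Z.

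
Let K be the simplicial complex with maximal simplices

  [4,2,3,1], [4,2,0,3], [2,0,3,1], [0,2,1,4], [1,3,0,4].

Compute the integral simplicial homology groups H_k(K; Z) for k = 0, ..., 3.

Fix the vertex order 0 < 1 < 2 < 3 < 4 and write every simplex with vertices in increasing order. Then dim K = 3 and the simplices of K are:

  0-simplices (5): [0], [1], [2], [3], [4]
  1-simplices (10): [0,1], [0,2], [0,3], [0,4], [1,2], [1,3], [1,4], [2,3], [2,4], [3,4]
  2-simplices (10): [0,1,2], [0,1,3], [0,1,4], [0,2,3], [0,2,4], [0,3,4], [1,2,3], [1,2,4], [1,3,4], [2,3,4]
  3-simplices (5): [0,1,2,3], [0,1,2,4], [0,1,3,4], [0,2,3,4], [1,2,3,4]

giving chain groups C_0 ≅ Z^5, C_1 ≅ Z^10, C_2 ≅ Z^10, C_3 ≅ Z^5.

Boundary ∂_1: C_1 → C_0 maps an edge to its endpoints' difference, ∂[p,q] = q − p.
This gives a 5×10 integer matrix of rank 4; reducing to Smith normal form yields diagonal entries (1,1,1,1).

The boundary map ∂_2: C_2 → C_1 sends each 2-simplex [p,q,r] to [q,r] − [p,r] + [p,q]. For instance
  ∂[2,3,4] = [3,4] − [2,4] + [2,3],
  ∂[1,2,4] = [2,4] − [1,4] + [1,2].
The 10×10 boundary matrix has rank 6 and Smith normal form diag(1,1,1,1,1,1).

Boundary ∂_3: C_3 → C_2 sends each 3-simplex σ to the alternating sum Σ_i (−1)^i (σ with its i-th vertex removed). For instance
  ∂[0,2,3,4] = [2,3,4] − [0,3,4] + [0,2,4] − [0,2,3],
  ∂[0,1,2,4] = [1,2,4] − [0,2,4] + [0,1,4] − [0,1,2].
As a 10×5 matrix over Z this has rank 4, with invariant factors (1,1,1,1).

Computing H_k = (kernel of ∂_k) / (image of ∂_{k+1}):

  H_0: rank C_0 − rank ∂_1 = 5 − 4 = 1, and the invariant factors of ∂_1 are all 1, so H_0 = Z.
  H_1: rank ker ∂_1 − rank ∂_2 = (10 − 4) − 6 = 0, and the invariant factors of ∂_2 are all 1, so H_1 = 0.
  H_2: rank ker ∂_2 − rank ∂_3 = (10 − 6) − 4 = 0, and the invariant factors of ∂_3 are all 1, so H_2 = 0.
  H_3: rank ker ∂_3 − rank ∂_4 = (5 − 4) − 0 = 1, and there is no ∂_4, so H_3 = Z.

As a check, the Euler characteristic is 5 − 10 + 10 − 5 = 0, which agrees with 1 − 0 + 0 − 1 = 0.

H_0 ≅ Z,  H_1 = 0,  H_2 = 0,  H_3 ≅ Z.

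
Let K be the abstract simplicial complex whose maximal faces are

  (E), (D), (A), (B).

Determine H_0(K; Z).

H_0 ≅ Z^4.

Order the vertices as A < B < D < E. Listing each simplex with vertices in this order, K has dimension 0 with simplices:

  0-simplices (4): A, B, D, E

Hence C_0 ≅ Z^4.

From H_k ≅ ker(∂_k) / im(∂_{k+1}) we obtain:

  H_0: rank C_0 − rank ∂_1 = 4 − 0 = 4, and there is no ∂_1, so H_0 ≅ Z^4.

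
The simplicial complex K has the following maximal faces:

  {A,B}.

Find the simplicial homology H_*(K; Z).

H_0 ≅ Z,  H_1 = 0.

Fix the vertex order A < B and write every simplex with vertices in increasing order. Then dim K = 1 and the simplices of K are:

  0-simplices (2): A, B
  1-simplices (1): AB

Hence C_0 ≅ Z^2, C_1 ≅ Z^1.

Boundary ∂_1: C_1 → C_0 maps an edge to its endpoints' difference, ∂[p,q] = q − p. For instance
  ∂AB = B − A.
The 2×1 boundary matrix has rank 1 and Smith normal form diag(1).

From H_k ≅ ker(∂_k) / im(∂_{k+1}) we obtain:

  H_0: rank C_0 − rank ∂_1 = 2 − 1 = 1, and the invariant factors of ∂_1 are all 1, so H_0 ≅ Z.
  H_1: rank ker ∂_1 − rank ∂_2 = (1 − 1) − 0 = 0, and there is no ∂_2, so H_1 ≅ 0.

(K is a triangulation of the 1-simplex.)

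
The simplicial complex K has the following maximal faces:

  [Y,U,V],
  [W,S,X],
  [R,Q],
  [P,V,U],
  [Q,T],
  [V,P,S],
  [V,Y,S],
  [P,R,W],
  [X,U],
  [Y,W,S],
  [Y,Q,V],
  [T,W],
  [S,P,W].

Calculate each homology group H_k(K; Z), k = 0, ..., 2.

Fix the vertex order P < Q < R < S < T < U < V < W < X < Y and write every simplex with vertices in increasing order. Then dim K = 2 and the simplices of K are:

  0-simplices (10): P, Q, R, S, T, U, V, W, X, Y
  1-simplices (21): PR, PS, PU, PV, PW, QR, QT, QV, QY, RW, SV, SW, SX, SY, TW, UV, UX, UY, VY, WX, WY
  2-simplices (9): PRW, PSV, PSW, PUV, QVY, SVY, SWX, SWY, UVY

Hence C_0 ≅ Z^10, C_1 ≅ Z^21, C_2 ≅ Z^9.

Boundary ∂_1: C_1 → C_0 maps an edge to its endpoints' difference, ∂[p,q] = q − p.
This gives a 10×21 integer matrix of rank 9; reducing to Smith normal form yields diagonal entries (1,1,1,1,1,1,1,1,1).

∂_2: C_2 → C_1 maps a triangle to the signed sum of its edges. For instance
  ∂PSV = SV − PV + PS,
  ∂UVY = VY − UY + UV.
As a 21×9 matrix over Z this has rank 9, with invariant factors (1,1,1,1,1,1,1,1,1).

Computing H_k = (kernel of ∂_k) / (image of ∂_{k+1}):

  H_0: rank C_0 − rank ∂_1 = 10 − 9 = 1, and the invariant factors of ∂_1 are all 1, so H_0 = Z.
  H_1: rank ker ∂_1 − rank ∂_2 = (21 − 9) − 9 = 3, and the invariant factors of ∂_2 are all 1, so H_1 = Z^3.
  H_2: rank ker ∂_2 − rank ∂_3 = (9 − 9) − 0 = 0, and there is no ∂_3, so H_2 = 0.

H_0 ≅ Z,  H_1 ≅ Z^3,  H_2 = 0.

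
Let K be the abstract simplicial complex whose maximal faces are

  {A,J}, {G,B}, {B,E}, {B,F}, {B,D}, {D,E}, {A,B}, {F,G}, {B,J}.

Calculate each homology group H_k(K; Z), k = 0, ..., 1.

H_0 ≅ Z,  H_1 ≅ Z^3.

Fix the vertex order A < B < D < E < F < G < J and write every simplex with vertices in increasing order. Then dim K = 1 and the simplices of K are:

  0-simplices (7): A, B, D, E, F, G, J
  1-simplices (9): AB, AJ, BD, BE, BF, BG, BJ, DE, FG

Hence C_0 ≅ Z^7, C_1 ≅ Z^9.

The boundary map ∂_1: C_1 → C_0 maps an edge to its endpoints' difference, ∂[p,q] = q − p. For instance
  ∂BF = F − B.
The 7×9 boundary matrix has rank 6 and Smith normal form diag(1,1,1,1,1,1).

Now H_k = ker ∂_k / im ∂_{k+1}, so:

  H_0: rank C_0 − rank ∂_1 = 7 − 6 = 1, and the invariant factors of ∂_1 are all 1, so H_0 = Z.
  H_1: rank ker ∂_1 − rank ∂_2 = (9 − 6) − 0 = 3, and there is no ∂_2, so H_1 = Z^3.

As a check, the Euler characteristic is 7 − 9 = -2, which agrees with 1 − 3 = -2.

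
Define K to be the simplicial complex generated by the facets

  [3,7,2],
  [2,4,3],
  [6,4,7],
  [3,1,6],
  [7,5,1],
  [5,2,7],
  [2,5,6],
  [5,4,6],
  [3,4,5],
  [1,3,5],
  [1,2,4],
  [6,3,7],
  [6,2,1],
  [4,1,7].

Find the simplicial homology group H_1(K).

Order the vertices as 1 < 2 < 3 < 4 < 5 < 6 < 7. Listing each simplex with vertices in this order, K has dimension 2 with simplices:

  0-simplices (7): [1], [2], [3], [4], [5], [6], [7]
  1-simplices (21): [1,2], [1,3], [1,4], [1,5], [1,6], [1,7], [2,3], [2,4], [2,5], [2,6], [2,7], [3,4], [3,5], [3,6], [3,7], [4,5], [4,6], [4,7], [5,6], [5,7], [6,7]
  2-simplices (14): [1,2,4], [1,2,6], [1,3,5], [1,3,6], [1,4,7], [1,5,7], [2,3,4], [2,3,7], [2,5,6], [2,5,7], [3,4,5], [3,6,7], [4,5,6], [4,6,7]

giving chain groups C_0 ≅ Z^7, C_1 ≅ Z^21, C_2 ≅ Z^14.

The boundary map ∂_1: C_1 → C_0 sends each edge [p,q] (with p < q) to q − p. For instance
  ∂[2,7] = [7] − [2].
The 7×21 boundary matrix has rank 6 and Smith normal form diag(1,1,1,1,1,1).

Boundary ∂_2: C_2 → C_1 maps a triangle to the signed sum of its edges. For instance
  ∂[4,6,7] = [6,7] − [4,7] + [4,6],
  ∂[1,5,7] = [5,7] − [1,7] + [1,5].
The resulting 21×14 matrix has rank 13, and its Smith normal form has invariant factors (1,1,1,1,1,1,1,1,1,1,1,1,1).

Now H_k = ker ∂_k / im ∂_{k+1}, so:

  H_1: rank ker ∂_1 − rank ∂_2 = (21 − 6) − 13 = 2, and the invariant factors of ∂_2 are all 1, so H_1 = Z^2.

H_1 ≅ Z^2.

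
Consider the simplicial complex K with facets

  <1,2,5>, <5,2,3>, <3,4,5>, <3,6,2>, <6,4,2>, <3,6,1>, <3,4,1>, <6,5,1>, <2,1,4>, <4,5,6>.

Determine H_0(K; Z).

We work with the vertex ordering 1 < 2 < 3 < 4 < 5 < 6. The simplices of K, each written with vertices in increasing order, are:

  0-simplices (6): [1], [2], [3], [4], [5], [6]
  1-simplices (15): [1,2], [1,3], [1,4], [1,5], [1,6], [2,3], [2,4], [2,5], [2,6], [3,4], [3,5], [3,6], [4,5], [4,6], [5,6]
  2-simplices (10): [1,2,4], [1,2,5], [1,3,4], [1,3,6], [1,5,6], [2,3,5], [2,3,6], [2,4,6], [3,4,5], [4,5,6]

Hence C_0 ≅ Z^6, C_1 ≅ Z^15, C_2 ≅ Z^10.

Boundary ∂_1: C_1 → C_0 sends each edge [p,q] (with p < q) to q − p. For instance
  ∂[1,2] = [2] − [1].
The resulting 6×15 matrix has rank 5, and its Smith normal form has invariant factors (1,1,1,1,1).

The boundary map ∂_2: C_2 → C_1 sends each 2-simplex [p,q,r] to [q,r] − [p,r] + [p,q]. For instance
  ∂[1,2,5] = [2,5] − [1,5] + [1,2],
  ∂[2,4,6] = [4,6] − [2,6] + [2,4].
The resulting 15×10 matrix has rank 10, and its Smith normal form has invariant factors (1,1,1,1,1,1,1,1,1,2).

Reading off H_k = ker ∂_k / im ∂_{k+1}:

  H_0: rank C_0 − rank ∂_1 = 6 − 5 = 1, and the invariant factors of ∂_1 are all 1, so H_0 = Z.

H_0 = Z.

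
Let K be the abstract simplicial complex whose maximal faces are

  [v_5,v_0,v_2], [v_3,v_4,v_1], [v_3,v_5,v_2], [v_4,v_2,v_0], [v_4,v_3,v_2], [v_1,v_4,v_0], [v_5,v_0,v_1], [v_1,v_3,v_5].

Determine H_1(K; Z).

We work with the vertex ordering v_0 < v_1 < v_2 < v_3 < v_4 < v_5. The simplices of K, each written with vertices in increasing order, are:

  0-simplices (6): [v_0], [v_1], [v_2], [v_3], [v_4], [v_5]
  1-simplices (12): [v_0,v_1], [v_0,v_2], [v_0,v_4], [v_0,v_5], [v_1,v_3], [v_1,v_4], [v_1,v_5], [v_2,v_3], [v_2,v_4], [v_2,v_5], [v_3,v_4], [v_3,v_5]
  2-simplices (8): [v_0,v_1,v_4], [v_0,v_1,v_5], [v_0,v_2,v_4], [v_0,v_2,v_5], [v_1,v_3,v_4], [v_1,v_3,v_5], [v_2,v_3,v_4], [v_2,v_3,v_5]

Hence C_0 ≅ Z^6, C_1 ≅ Z^12, C_2 ≅ Z^8.

Boundary ∂_1: C_1 → C_0 is given by ∂[p,q] = [q] − [p]. For instance
  ∂[v_2,v_5] = [v_5] − [v_2].
This gives a 6×12 integer matrix of rank 5; reducing to Smith normal form yields diagonal entries (1,1,1,1,1).

Boundary ∂_2: C_2 → C_1 maps a triangle to the signed sum of its edges. For instance
  ∂[v_1,v_3,v_5] = [v_3,v_5] − [v_1,v_5] + [v_1,v_3],
  ∂[v_2,v_3,v_4] = [v_3,v_4] − [v_2,v_4] + [v_2,v_3].
The resulting 12×8 matrix has rank 7, and its Smith normal form has invariant factors (1,1,1,1,1,1,1).

Now H_k = ker ∂_k / im ∂_{k+1}, so:

  H_1: rank ker ∂_1 − rank ∂_2 = (12 − 5) − 7 = 0, and the invariant factors of ∂_2 are all 1, so H_1 ≅ 0.

(K is a triangulation of the 2-sphere S^2.)

H_1 ≅ 0.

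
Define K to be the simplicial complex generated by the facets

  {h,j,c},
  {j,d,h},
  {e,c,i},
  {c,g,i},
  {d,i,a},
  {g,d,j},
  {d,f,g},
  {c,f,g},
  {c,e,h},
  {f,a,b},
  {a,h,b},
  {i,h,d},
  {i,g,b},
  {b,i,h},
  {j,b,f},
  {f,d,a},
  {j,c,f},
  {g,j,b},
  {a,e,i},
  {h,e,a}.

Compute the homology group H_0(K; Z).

We work with the vertex ordering a < b < c < d < e < f < g < h < i < j. The simplices of K, each written with vertices in increasing order, are:

  0-simplices (10): a, b, c, d, e, f, g, h, i, j
  1-simplices (30): ab, ad, ae, af, ah, ai, bf, bg, bh, bi, bj, ce, cf, cg, ch, ci, cj, df, dg, dh, di, dj, eh, ei, fg, fj, gi, gj, hi, hj
  2-simplices (20): abf, abh, adf, adi, aeh, aei, bfj, bgi, bgj, bhi, ceh, cei, cfg, cfj, cgi, chj, dfg, dgj, dhi, dhj

Hence C_0 ≅ Z^10, C_1 ≅ Z^30, C_2 ≅ Z^20.

The boundary map ∂_1: C_1 → C_0 sends each edge [p,q] (with p < q) to q − p.
The 10×30 boundary matrix has rank 9 and Smith normal form diag(1,1,1,1,1,1,1,1,1).

The boundary map ∂_2: C_2 → C_1 sends each 2-simplex [p,q,r] to [q,r] − [p,r] + [p,q]. For instance
  ∂dhi = hi − di + dh,
  ∂cfj = fj − cj + cf.
The resulting 30×20 matrix has rank 20, and its Smith normal form has invariant factors (1,1,1,1,1,1,1,1,1,1,1,1,1,1,1,1,1,1,1,2).

Now H_k = ker ∂_k / im ∂_{k+1}, so:

  H_0: rank C_0 − rank ∂_1 = 10 − 9 = 1, and the invariant factors of ∂_1 are all 1, so H_0 ≅ Z.

H_0 = Z.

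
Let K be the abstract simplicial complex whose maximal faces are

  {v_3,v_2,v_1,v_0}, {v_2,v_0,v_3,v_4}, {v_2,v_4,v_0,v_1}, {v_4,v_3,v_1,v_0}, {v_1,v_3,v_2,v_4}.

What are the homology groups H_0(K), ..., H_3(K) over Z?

H_0 ≅ Z,  H_1 = 0,  H_2 = 0,  H_3 ≅ Z.

Order the vertices as v_0 < v_1 < v_2 < v_3 < v_4. Listing each simplex with vertices in this order, K has dimension 3 with simplices:

  0-simplices (5): [v_0], [v_1], [v_2], [v_3], [v_4]
  1-simplices (10): [v_0,v_1], [v_0,v_2], [v_0,v_3], [v_0,v_4], [v_1,v_2], [v_1,v_3], [v_1,v_4], [v_2,v_3], [v_2,v_4], [v_3,v_4]
  2-simplices (10): [v_0,v_1,v_2], [v_0,v_1,v_3], [v_0,v_1,v_4], [v_0,v_2,v_3], [v_0,v_2,v_4], [v_0,v_3,v_4], [v_1,v_2,v_3], [v_1,v_2,v_4], [v_1,v_3,v_4], [v_2,v_3,v_4]
  3-simplices (5): [v_0,v_1,v_2,v_3], [v_0,v_1,v_2,v_4], [v_0,v_1,v_3,v_4], [v_0,v_2,v_3,v_4], [v_1,v_2,v_3,v_4]

giving chain groups C_0 ≅ Z^5, C_1 ≅ Z^10, C_2 ≅ Z^10, C_3 ≅ Z^5.

∂_1: C_1 → C_0 maps an edge to its endpoints' difference, ∂[p,q] = q − p.
As a 5×10 matrix over Z this has rank 4, with invariant factors (1,1,1,1).

The boundary map ∂_2: C_2 → C_1 acts by ∂[p,q,r] = [q,r] − [p,r] + [p,q]. For instance
  ∂[v_0,v_1,v_3] = [v_1,v_3] − [v_0,v_3] + [v_0,v_1],
  ∂[v_0,v_3,v_4] = [v_3,v_4] − [v_0,v_4] + [v_0,v_3].
This gives a 10×10 integer matrix of rank 6; reducing to Smith normal form yields diagonal entries (1,1,1,1,1,1).

Boundary ∂_3: C_3 → C_2 sends each 3-simplex σ to the alternating sum Σ_i (−1)^i (σ with its i-th vertex removed). For instance
  ∂[v_0,v_1,v_2,v_4] = [v_1,v_2,v_4] − [v_0,v_2,v_4] + [v_0,v_1,v_4] − [v_0,v_1,v_2],
  ∂[v_0,v_2,v_3,v_4] = [v_2,v_3,v_4] − [v_0,v_3,v_4] + [v_0,v_2,v_4] − [v_0,v_2,v_3].
The resulting 10×5 matrix has rank 4, and its Smith normal form has invariant factors (1,1,1,1).

Reading off H_k = ker ∂_k / im ∂_{k+1}:

  H_0: rank C_0 − rank ∂_1 = 5 − 4 = 1, and the invariant factors of ∂_1 are all 1, so H_0 = Z.
  H_1: rank ker ∂_1 − rank ∂_2 = (10 − 4) − 6 = 0, and the invariant factors of ∂_2 are all 1, so H_1 = 0.
  H_2: rank ker ∂_2 − rank ∂_3 = (10 − 6) − 4 = 0, and the invariant factors of ∂_3 are all 1, so H_2 = 0.
  H_3: rank ker ∂_3 − rank ∂_4 = (5 − 4) − 0 = 1, and there is no ∂_4, so H_3 = Z.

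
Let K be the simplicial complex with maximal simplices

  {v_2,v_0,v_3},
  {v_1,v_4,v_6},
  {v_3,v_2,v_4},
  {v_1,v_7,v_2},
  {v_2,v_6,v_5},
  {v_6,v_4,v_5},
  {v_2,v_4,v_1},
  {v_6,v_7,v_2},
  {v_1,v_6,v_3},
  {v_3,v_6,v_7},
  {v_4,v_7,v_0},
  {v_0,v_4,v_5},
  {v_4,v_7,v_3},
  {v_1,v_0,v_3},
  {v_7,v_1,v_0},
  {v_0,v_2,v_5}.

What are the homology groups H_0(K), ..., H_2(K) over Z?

H_0 = Z,  H_1 = Z^2,  H_2 = Z.

Take the total order v_0 < v_1 < v_2 < v_3 < v_4 < v_5 < v_6 < v_7 on the vertex set. Then K (dimension 2) consists of the simplices:

  0-simplices (8): [v_0], [v_1], [v_2], [v_3], [v_4], [v_5], [v_6], [v_7]
  1-simplices (24): (24 of them)
  2-simplices (16): (16 of them)

Hence C_0 ≅ Z^8, C_1 ≅ Z^24, C_2 ≅ Z^16.

The boundary map ∂_1: C_1 → C_0 maps an edge to its endpoints' difference, ∂[p,q] = q − p. For instance
  ∂[v_1,v_6] = [v_6] − [v_1].
As a 8×24 matrix over Z this has rank 7, with invariant factors (1,1,1,1,1,1,1).

∂_2: C_2 → C_1 sends each 2-simplex [p,q,r] to [q,r] − [p,r] + [p,q]. For instance
  ∂[v_3,v_4,v_7] = [v_4,v_7] − [v_3,v_7] + [v_3,v_4],
  ∂[v_0,v_1,v_7] = [v_1,v_7] − [v_0,v_7] + [v_0,v_1].
The 24×16 boundary matrix has rank 15 and Smith normal form diag(1,1,1,1,1,1,1,1,1,1,1,1,1,1,1).

Reading off H_k = ker ∂_k / im ∂_{k+1}:

  H_0: rank C_0 − rank ∂_1 = 8 − 7 = 1, and the invariant factors of ∂_1 are all 1, so H_0 ≅ Z.
  H_1: rank ker ∂_1 − rank ∂_2 = (24 − 7) − 15 = 2, and the invariant factors of ∂_2 are all 1, so H_1 ≅ Z^2.
  H_2: rank ker ∂_2 − rank ∂_3 = (16 − 15) − 0 = 1, and there is no ∂_3, so H_2 ≅ Z.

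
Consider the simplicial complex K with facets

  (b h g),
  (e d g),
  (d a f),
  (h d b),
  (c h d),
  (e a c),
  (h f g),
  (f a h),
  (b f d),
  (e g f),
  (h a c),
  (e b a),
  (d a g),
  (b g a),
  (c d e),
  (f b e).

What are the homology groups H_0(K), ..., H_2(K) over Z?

We work with the vertex ordering a < b < c < d < e < f < g < h. The simplices of K, each written with vertices in increasing order, are:

  0-simplices (8): a, b, c, d, e, f, g, h
  1-simplices (24): ab, ac, ad, ae, af, ag, ah, bd, be, bf, bg, bh, cd, ce, ch, de, df, dg, dh, ef, eg, fg, fh, gh
  2-simplices (16): abe, abg, ace, ach, adf, adg, afh, bdf, bdh, bef, bgh, cde, cdh, deg, efg, fgh

giving chain groups C_0 ≅ Z^8, C_1 ≅ Z^24, C_2 ≅ Z^16.

∂_1: C_1 → C_0 maps an edge to its endpoints' difference, ∂[p,q] = q − p. For instance
  ∂ch = h − c.
The resulting 8×24 matrix has rank 7, and its Smith normal form has invariant factors (1,1,1,1,1,1,1).

∂_2: C_2 → C_1 acts by ∂[p,q,r] = [q,r] − [p,r] + [p,q]. For instance
  ∂cdh = dh − ch + cd,
  ∂fgh = gh − fh + fg.
The 24×16 boundary matrix has rank 15 and Smith normal form diag(1,1,1,1,1,1,1,1,1,1,1,1,1,1,1).

Reading off H_k = ker ∂_k / im ∂_{k+1}:

  H_0: rank C_0 − rank ∂_1 = 8 − 7 = 1, and the invariant factors of ∂_1 are all 1, so H_0 = Z.
  H_1: rank ker ∂_1 − rank ∂_2 = (24 − 7) − 15 = 2, and the invariant factors of ∂_2 are all 1, so H_1 = Z^2.
  H_2: rank ker ∂_2 − rank ∂_3 = (16 − 15) − 0 = 1, and there is no ∂_3, so H_2 = Z.

As a check, the Euler characteristic is 8 − 24 + 16 = 0, which agrees with 1 − 2 + 1 = 0.

H_0 ≅ Z,  H_1 ≅ Z^2,  H_2 ≅ Z.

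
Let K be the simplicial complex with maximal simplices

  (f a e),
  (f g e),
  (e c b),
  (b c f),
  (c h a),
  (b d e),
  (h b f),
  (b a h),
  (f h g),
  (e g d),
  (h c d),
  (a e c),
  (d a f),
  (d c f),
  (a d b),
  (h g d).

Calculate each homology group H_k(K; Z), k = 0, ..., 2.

H_0 ≅ Z,  H_1 ≅ Z^2,  H_2 ≅ Z.

We work with the vertex ordering a < b < c < d < e < f < g < h. The simplices of K, each written with vertices in increasing order, are:

  0-simplices (8): a, b, c, d, e, f, g, h
  1-simplices (24): ab, ac, ad, ae, af, ah, bc, bd, be, bf, bh, cd, ce, cf, ch, de, df, dg, dh, ef, eg, fg, fh, gh
  2-simplices (16): abd, abh, ace, ach, adf, aef, bce, bcf, bde, bfh, cdf, cdh, deg, dgh, efg, fgh

Hence C_0 ≅ Z^8, C_1 ≅ Z^24, C_2 ≅ Z^16.

∂_1: C_1 → C_0 is given by ∂[p,q] = [q] − [p]. For instance
  ∂gh = h − g.
The resulting 8×24 matrix has rank 7, and its Smith normal form has invariant factors (1,1,1,1,1,1,1).

Boundary ∂_2: C_2 → C_1 acts by ∂[p,q,r] = [q,r] − [p,r] + [p,q]. For instance
  ∂bfh = fh − bh + bf,
  ∂fgh = gh − fh + fg.
As a 24×16 matrix over Z this has rank 15, with invariant factors (1,1,1,1,1,1,1,1,1,1,1,1,1,1,1).

From H_k ≅ ker(∂_k) / im(∂_{k+1}) we obtain:

  H_0: rank C_0 − rank ∂_1 = 8 − 7 = 1, and the invariant factors of ∂_1 are all 1, so H_0 = Z.
  H_1: rank ker ∂_1 − rank ∂_2 = (24 − 7) − 15 = 2, and the invariant factors of ∂_2 are all 1, so H_1 = Z^2.
  H_2: rank ker ∂_2 − rank ∂_3 = (16 − 15) − 0 = 1, and there is no ∂_3, so H_2 = Z.

As a check, the Euler characteristic is 8 − 24 + 16 = 0, which agrees with 1 − 2 + 1 = 0.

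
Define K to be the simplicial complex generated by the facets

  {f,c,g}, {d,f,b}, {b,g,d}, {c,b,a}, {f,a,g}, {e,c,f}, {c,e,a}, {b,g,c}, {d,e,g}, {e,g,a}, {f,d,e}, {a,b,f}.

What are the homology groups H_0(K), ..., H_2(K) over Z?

H_0 = Z,  H_1 = Z/2,  H_2 = 0.

Order the vertices as a < b < c < d < e < f < g. Listing each simplex with vertices in this order, K has dimension 2 with simplices:

  0-simplices (7): a, b, c, d, e, f, g
  1-simplices (18): ab, ac, ae, af, ag, bc, bd, bf, bg, ce, cf, cg, de, df, dg, ef, eg, fg
  2-simplices (12): abc, abf, ace, aeg, afg, bcg, bdf, bdg, cef, cfg, def, deg

giving chain groups C_0 ≅ Z^7, C_1 ≅ Z^18, C_2 ≅ Z^12.

Boundary ∂_1: C_1 → C_0 is given by ∂[p,q] = [q] − [p]. For instance
  ∂ac = c − a.
This gives a 7×18 integer matrix of rank 6; reducing to Smith normal form yields diagonal entries (1,1,1,1,1,1).

∂_2: C_2 → C_1 acts by ∂[p,q,r] = [q,r] − [p,r] + [p,q]. For instance
  ∂bcg = cg − bg + bc,
  ∂abf = bf − af + ab.
The resulting 18×12 matrix has rank 12, and its Smith normal form has invariant factors (1,1,1,1,1,1,1,1,1,1,1,2).

Now H_k = ker ∂_k / im ∂_{k+1}, so:

  H_0: rank C_0 − rank ∂_1 = 7 − 6 = 1, and the invariant factors of ∂_1 are all 1, so H_0 ≅ Z.
  H_1: rank ker ∂_1 − rank ∂_2 = (18 − 6) − 12 = 0, and ∂_2 has invariant factor 2 > 1, so H_1 ≅ Z/2.
  H_2: rank ker ∂_2 − rank ∂_3 = (12 − 12) − 0 = 0, and there is no ∂_3, so H_2 ≅ 0.

As a check, the Euler characteristic is 7 − 18 + 12 = 1, which agrees with 1 − 0 + 0 = 1.
(K is a triangulation of the real projective plane RP^2.)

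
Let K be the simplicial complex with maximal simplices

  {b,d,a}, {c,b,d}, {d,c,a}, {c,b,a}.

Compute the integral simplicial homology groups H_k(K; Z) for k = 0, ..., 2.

K has 4 vertices, 6 edges, 4 triangles.
rank ∂_0 = 0, rank ∂_1 = 3 ⇒ b_0 = 4 − 0 − 3 = 1; all invariant factors of ∂_1 are 1 so no torsion. So H_0 ≅ Z.
rank ∂_1 = 3, rank ∂_2 = 3 ⇒ b_1 = 6 − 3 − 3 = 0; all invariant factors of ∂_2 are 1 so no torsion. So H_1 ≅ 0.
rank ∂_2 = 3, rank ∂_3 = 0 ⇒ b_2 = 4 − 3 − 0 = 1. So H_2 ≅ Z.

H_0 = Z,  H_1 = 0,  H_2 = Z.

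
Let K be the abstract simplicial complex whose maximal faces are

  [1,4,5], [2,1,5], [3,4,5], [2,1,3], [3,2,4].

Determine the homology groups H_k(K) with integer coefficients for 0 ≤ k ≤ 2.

H_0 = Z,  H_1 = Z,  H_2 = 0.

Fix the vertex order 1 < 2 < 3 < 4 < 5 and write every simplex with vertices in increasing order. Then dim K = 2 and the simplices of K are:

  0-simplices (5): [1], [2], [3], [4], [5]
  1-simplices (10): [1,2], [1,3], [1,4], [1,5], [2,3], [2,4], [2,5], [3,4], [3,5], [4,5]
  2-simplices (5): [1,2,3], [1,2,5], [1,4,5], [2,3,4], [3,4,5]

Hence C_0 ≅ Z^5, C_1 ≅ Z^10, C_2 ≅ Z^5.

∂_1: C_1 → C_0 is given by ∂[p,q] = [q] − [p].
This gives a 5×10 integer matrix of rank 4; reducing to Smith normal form yields diagonal entries (1,1,1,1).

The boundary map ∂_2: C_2 → C_1 acts by ∂[p,q,r] = [q,r] − [p,r] + [p,q]. For instance
  ∂[1,2,5] = [2,5] − [1,5] + [1,2],
  ∂[1,4,5] = [4,5] − [1,5] + [1,4].
This gives a 10×5 integer matrix of rank 5; reducing to Smith normal form yields diagonal entries (1,1,1,1,1).

Computing H_k = (kernel of ∂_k) / (image of ∂_{k+1}):

  H_0: rank C_0 − rank ∂_1 = 5 − 4 = 1, and the invariant factors of ∂_1 are all 1, so H_0 = Z.
  H_1: rank ker ∂_1 − rank ∂_2 = (10 − 4) − 5 = 1, and the invariant factors of ∂_2 are all 1, so H_1 = Z.
  H_2: rank ker ∂_2 − rank ∂_3 = (5 − 5) − 0 = 0, and there is no ∂_3, so H_2 = 0.

(K is a triangulation of the Möbius band.)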